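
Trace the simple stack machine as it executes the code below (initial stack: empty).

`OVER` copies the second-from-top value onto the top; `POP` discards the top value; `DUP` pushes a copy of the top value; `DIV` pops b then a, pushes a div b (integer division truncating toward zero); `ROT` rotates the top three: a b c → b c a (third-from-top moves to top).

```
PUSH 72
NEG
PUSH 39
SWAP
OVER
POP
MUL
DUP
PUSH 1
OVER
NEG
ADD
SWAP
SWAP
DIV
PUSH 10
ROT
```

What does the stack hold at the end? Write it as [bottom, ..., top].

[0, 10, -2808]

PUSH 72  72
NEG      -72
PUSH 39  -72 39
SWAP     39 -72
OVER     39 -72 39
POP      39 -72
MUL      -2808
DUP      -2808 -2808
PUSH 1   -2808 -2808 1
OVER     -2808 -2808 1 -2808
NEG      -2808 -2808 1 2808
ADD      -2808 -2808 2809
SWAP     -2808 2809 -2808
SWAP     -2808 -2808 2809
DIV      -2808 0
PUSH 10  -2808 0 10
ROT      0 10 -2808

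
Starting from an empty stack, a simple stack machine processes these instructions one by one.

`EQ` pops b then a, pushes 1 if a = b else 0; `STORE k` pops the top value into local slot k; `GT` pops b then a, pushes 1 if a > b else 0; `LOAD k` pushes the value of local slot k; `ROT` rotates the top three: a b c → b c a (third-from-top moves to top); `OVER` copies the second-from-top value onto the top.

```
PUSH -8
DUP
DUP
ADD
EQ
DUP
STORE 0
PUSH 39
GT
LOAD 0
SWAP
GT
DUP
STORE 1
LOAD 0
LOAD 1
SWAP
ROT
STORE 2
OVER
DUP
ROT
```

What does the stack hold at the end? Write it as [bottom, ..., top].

[0, 0, 0, 0]

PUSH -8 → [-8]
DUP     → [-8, -8]
DUP     → [-8, -8, -8]
ADD     → [-8, -16]
EQ      → [0]
DUP     → [0, 0]
STORE 0 → [0]
PUSH 39 → [0, 39]
GT      → [0]
LOAD 0  → [0, 0]
SWAP    → [0, 0]
GT      → [0]
DUP     → [0, 0]
STORE 1 → [0]
LOAD 0  → [0, 0]
LOAD 1  → [0, 0, 0]
SWAP    → [0, 0, 0]
ROT     → [0, 0, 0]
STORE 2 → [0, 0]
OVER    → [0, 0, 0]
DUP     → [0, 0, 0, 0]
ROT     → [0, 0, 0, 0]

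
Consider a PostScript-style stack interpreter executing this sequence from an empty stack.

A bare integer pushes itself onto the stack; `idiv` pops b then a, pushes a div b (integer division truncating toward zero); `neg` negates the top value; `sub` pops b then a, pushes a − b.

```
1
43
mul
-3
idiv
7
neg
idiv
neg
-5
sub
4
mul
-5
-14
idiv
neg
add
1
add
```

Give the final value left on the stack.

1    -> 1
43   -> 1 43
mul  -> 43
-3   -> 43 -3
idiv -> -14
7    -> -14 7
neg  -> -14 -7
idiv -> 2
neg  -> -2
-5   -> -2 -5
sub  -> 3
4    -> 3 4
mul  -> 12
-5   -> 12 -5
-14  -> 12 -5 -14
idiv -> 12 0
neg  -> 12 0
add  -> 12
1    -> 12 1
add  -> 13

13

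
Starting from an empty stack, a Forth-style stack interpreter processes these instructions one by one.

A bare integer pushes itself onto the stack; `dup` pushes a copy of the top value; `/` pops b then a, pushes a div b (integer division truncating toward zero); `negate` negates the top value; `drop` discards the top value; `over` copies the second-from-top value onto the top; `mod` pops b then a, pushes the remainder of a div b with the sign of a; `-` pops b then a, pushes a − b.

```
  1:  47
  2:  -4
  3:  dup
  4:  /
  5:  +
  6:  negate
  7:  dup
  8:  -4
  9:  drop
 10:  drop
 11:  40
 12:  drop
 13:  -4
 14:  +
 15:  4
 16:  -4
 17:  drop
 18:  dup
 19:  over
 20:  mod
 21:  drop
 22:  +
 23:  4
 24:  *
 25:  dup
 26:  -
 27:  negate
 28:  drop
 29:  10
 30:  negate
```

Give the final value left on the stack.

47     → 47
-4     → 47 -4
dup    → 47 -4 -4
/      → 47 1
+      → 48
negate → -48
dup    → -48 -48
-4     → -48 -48 -4
drop   → -48 -48
drop   → -48
40     → -48 40
drop   → -48
-4     → -48 -4
+      → -52
4      → -52 4
-4     → -52 4 -4
drop   → -52 4
dup    → -52 4 4
over   → -52 4 4 4
mod    → -52 4 0
drop   → -52 4
+      → -48
4      → -48 4
*      → -192
dup    → -192 -192
-      → 0
negate → 0
drop   → (empty)
10     → 10
negate → -10

-10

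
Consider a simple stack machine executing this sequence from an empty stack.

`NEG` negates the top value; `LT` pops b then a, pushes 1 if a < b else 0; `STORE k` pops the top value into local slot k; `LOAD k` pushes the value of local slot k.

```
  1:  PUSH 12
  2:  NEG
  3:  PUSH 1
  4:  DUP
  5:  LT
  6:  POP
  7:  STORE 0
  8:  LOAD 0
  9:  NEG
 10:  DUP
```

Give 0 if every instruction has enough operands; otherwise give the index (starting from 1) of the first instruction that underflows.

PUSH 12 : [12]
NEG     : [-12]
PUSH 1  : [-12, 1]
DUP     : [-12, 1, 1]
LT      : [-12, 0]
POP     : [-12]
STORE 0 : []
LOAD 0  : [-12]
NEG     : [12]
DUP     : [12, 12]

0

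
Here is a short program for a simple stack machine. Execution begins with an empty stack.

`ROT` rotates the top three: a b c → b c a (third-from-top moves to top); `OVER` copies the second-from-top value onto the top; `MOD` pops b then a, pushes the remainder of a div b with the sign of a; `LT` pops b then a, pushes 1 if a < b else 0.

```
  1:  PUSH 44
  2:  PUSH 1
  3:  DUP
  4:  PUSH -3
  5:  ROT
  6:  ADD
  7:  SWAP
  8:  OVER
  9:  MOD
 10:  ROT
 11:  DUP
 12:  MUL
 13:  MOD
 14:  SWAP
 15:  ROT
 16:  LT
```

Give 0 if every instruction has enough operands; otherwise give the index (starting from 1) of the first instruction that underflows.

15

PUSH 44  [44]
PUSH 1   [44, 1]
DUP      [44, 1, 1]
PUSH -3  [44, 1, 1, -3]
ROT      [44, 1, -3, 1]
ADD      [44, 1, -2]
SWAP     [44, -2, 1]
OVER     [44, -2, 1, -2]
MOD      [44, -2, 1]
ROT      [-2, 1, 44]
DUP      [-2, 1, 44, 44]
MUL      [-2, 1, 1936]
MOD      [-2, 1]
SWAP     [1, -2]
ROT  — needs 3 operands, stack has 2 → underflow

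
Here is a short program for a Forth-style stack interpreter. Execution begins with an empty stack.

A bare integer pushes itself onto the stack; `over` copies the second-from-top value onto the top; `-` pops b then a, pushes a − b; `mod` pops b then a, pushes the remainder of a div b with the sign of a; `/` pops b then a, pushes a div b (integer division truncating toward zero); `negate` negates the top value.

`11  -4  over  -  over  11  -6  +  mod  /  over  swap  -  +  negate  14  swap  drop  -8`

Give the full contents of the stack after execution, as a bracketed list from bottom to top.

11     : [11]
-4     : [11, -4]
over   : [11, -4, 11]
-      : [11, -15]
over   : [11, -15, 11]
11     : [11, -15, 11, 11]
-6     : [11, -15, 11, 11, -6]
+      : [11, -15, 11, 5]
mod    : [11, -15, 1]
/      : [11, -15]
over   : [11, -15, 11]
swap   : [11, 11, -15]
-      : [11, 26]
+      : [37]
negate : [-37]
14     : [-37, 14]
swap   : [14, -37]
drop   : [14]
-8     : [14, -8]

[14, -8]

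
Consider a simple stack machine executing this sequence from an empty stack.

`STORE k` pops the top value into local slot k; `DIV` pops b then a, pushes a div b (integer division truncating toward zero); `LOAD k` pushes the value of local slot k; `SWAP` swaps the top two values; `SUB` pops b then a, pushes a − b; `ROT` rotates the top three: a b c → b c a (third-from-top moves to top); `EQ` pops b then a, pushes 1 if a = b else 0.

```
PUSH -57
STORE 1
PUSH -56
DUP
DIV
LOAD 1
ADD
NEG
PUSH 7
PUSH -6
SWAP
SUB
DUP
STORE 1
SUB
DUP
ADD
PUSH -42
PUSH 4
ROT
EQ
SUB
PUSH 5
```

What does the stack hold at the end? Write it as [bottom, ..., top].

PUSH -57 → -57
STORE 1  → (empty)
PUSH -56 → -56
DUP      → -56 -56
DIV      → 1
LOAD 1   → 1 -57
ADD      → -56
NEG      → 56
PUSH 7   → 56 7
PUSH -6  → 56 7 -6
SWAP     → 56 -6 7
SUB      → 56 -13
DUP      → 56 -13 -13
STORE 1  → 56 -13
SUB      → 69
DUP      → 69 69
ADD      → 138
PUSH -42 → 138 -42
PUSH 4   → 138 -42 4
ROT      → -42 4 138
EQ       → -42 0
SUB      → -42
PUSH 5   → -42 5

[-42, 5]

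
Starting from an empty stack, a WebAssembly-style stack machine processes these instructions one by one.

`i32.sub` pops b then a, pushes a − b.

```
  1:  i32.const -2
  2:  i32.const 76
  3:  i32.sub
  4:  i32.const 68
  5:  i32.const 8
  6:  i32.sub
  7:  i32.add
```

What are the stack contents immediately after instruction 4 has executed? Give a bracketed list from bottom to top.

[-78, 68]

i32.const -2 → [-2]
i32.const 76 → [-2, 76]
i32.sub      → [-78]
i32.const 68 → [-78, 68]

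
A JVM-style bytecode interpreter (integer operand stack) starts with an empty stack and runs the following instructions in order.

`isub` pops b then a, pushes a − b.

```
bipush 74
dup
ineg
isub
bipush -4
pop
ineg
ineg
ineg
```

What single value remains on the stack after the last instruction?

-148

bipush 74 -> 74
dup       -> 74 74
ineg      -> 74 -74
isub      -> 148
bipush -4 -> 148 -4
pop       -> 148
ineg      -> -148
ineg      -> 148
ineg      -> -148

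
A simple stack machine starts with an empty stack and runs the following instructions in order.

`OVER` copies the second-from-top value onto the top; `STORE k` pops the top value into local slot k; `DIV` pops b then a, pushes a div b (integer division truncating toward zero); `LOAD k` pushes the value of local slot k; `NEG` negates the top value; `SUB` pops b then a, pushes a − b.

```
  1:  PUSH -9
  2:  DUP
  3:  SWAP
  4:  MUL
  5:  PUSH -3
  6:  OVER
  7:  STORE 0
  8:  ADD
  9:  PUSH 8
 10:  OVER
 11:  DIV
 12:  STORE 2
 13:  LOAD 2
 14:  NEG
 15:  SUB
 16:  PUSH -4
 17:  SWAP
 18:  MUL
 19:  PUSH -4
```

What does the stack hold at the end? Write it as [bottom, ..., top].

PUSH -9  [-9]
DUP      [-9, -9]
SWAP     [-9, -9]
MUL      [81]
PUSH -3  [81, -3]
OVER     [81, -3, 81]
STORE 0  [81, -3]
ADD      [78]
PUSH 8   [78, 8]
OVER     [78, 8, 78]
DIV      [78, 0]
STORE 2  [78]
LOAD 2   [78, 0]
NEG      [78, 0]
SUB      [78]
PUSH -4  [78, -4]
SWAP     [-4, 78]
MUL      [-312]
PUSH -4  [-312, -4]

[-312, -4]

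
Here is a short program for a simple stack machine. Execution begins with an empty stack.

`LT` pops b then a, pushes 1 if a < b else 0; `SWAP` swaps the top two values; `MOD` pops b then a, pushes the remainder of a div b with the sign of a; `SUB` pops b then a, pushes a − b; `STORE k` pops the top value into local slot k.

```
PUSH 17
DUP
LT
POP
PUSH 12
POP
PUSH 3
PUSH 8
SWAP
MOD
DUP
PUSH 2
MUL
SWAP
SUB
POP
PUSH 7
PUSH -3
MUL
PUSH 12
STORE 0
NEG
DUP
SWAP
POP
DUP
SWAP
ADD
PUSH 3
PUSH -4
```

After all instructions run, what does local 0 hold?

PUSH 17 -> 17
DUP     -> 17 17
LT      -> 0
POP     -> (empty)
PUSH 12 -> 12
POP     -> (empty)
PUSH 3  -> 3
PUSH 8  -> 3 8
SWAP    -> 8 3
MOD     -> 2
DUP     -> 2 2
PUSH 2  -> 2 2 2
MUL     -> 2 4
SWAP    -> 4 2
SUB     -> 2
POP     -> (empty)
PUSH 7  -> 7
PUSH -3 -> 7 -3
MUL     -> -21
PUSH 12 -> -21 12
STORE 0 -> -21
NEG     -> 21
DUP     -> 21 21
SWAP    -> 21 21
POP     -> 21
DUP     -> 21 21
SWAP    -> 21 21
ADD     -> 42
PUSH 3  -> 42 3
PUSH -4 -> 42 3 -4

12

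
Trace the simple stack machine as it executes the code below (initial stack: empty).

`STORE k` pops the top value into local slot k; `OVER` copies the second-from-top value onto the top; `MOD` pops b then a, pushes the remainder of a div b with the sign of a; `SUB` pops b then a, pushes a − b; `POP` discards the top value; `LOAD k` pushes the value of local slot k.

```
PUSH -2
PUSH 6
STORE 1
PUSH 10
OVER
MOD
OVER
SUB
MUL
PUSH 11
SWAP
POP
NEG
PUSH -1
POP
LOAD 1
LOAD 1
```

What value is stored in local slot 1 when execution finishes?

6

PUSH -2 → -2
PUSH 6  → -2 6
STORE 1 → -2
PUSH 10 → -2 10
OVER    → -2 10 -2
MOD     → -2 0
OVER    → -2 0 -2
SUB     → -2 2
MUL     → -4
PUSH 11 → -4 11
SWAP    → 11 -4
POP     → 11
NEG     → -11
PUSH -1 → -11 -1
POP     → -11
LOAD 1  → -11 6
LOAD 1  → -11 6 6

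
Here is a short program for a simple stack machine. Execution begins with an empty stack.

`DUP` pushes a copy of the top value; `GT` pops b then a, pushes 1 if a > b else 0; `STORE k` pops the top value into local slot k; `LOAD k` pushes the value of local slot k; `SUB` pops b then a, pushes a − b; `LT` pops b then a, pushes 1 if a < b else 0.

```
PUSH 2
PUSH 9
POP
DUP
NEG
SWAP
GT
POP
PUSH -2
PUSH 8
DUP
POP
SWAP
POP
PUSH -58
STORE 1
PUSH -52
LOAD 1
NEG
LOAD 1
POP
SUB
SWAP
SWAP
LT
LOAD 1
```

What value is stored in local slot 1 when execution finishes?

-58

PUSH 2   : 2
PUSH 9   : 2 9
POP      : 2
DUP      : 2 2
NEG      : 2 -2
SWAP     : -2 2
GT       : 0
POP      : (empty)
PUSH -2  : -2
PUSH 8   : -2 8
DUP      : -2 8 8
POP      : -2 8
SWAP     : 8 -2
POP      : 8
PUSH -58 : 8 -58
STORE 1  : 8
PUSH -52 : 8 -52
LOAD 1   : 8 -52 -58
NEG      : 8 -52 58
LOAD 1   : 8 -52 58 -58
POP      : 8 -52 58
SUB      : 8 -110
SWAP     : -110 8
SWAP     : 8 -110
LT       : 0
LOAD 1   : 0 -58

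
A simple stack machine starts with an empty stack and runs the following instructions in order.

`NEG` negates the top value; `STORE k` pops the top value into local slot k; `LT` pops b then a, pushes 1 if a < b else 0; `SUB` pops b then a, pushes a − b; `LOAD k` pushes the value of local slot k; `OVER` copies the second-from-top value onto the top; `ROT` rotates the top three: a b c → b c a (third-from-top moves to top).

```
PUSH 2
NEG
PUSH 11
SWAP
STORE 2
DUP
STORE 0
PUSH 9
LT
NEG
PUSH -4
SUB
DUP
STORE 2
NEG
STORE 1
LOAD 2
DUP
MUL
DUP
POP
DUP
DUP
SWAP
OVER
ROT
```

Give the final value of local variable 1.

PUSH 2  -> [2]
NEG     -> [-2]
PUSH 11 -> [-2, 11]
SWAP    -> [11, -2]
STORE 2 -> [11]
DUP     -> [11, 11]
STORE 0 -> [11]
PUSH 9  -> [11, 9]
LT      -> [0]
NEG     -> [0]
PUSH -4 -> [0, -4]
SUB     -> [4]
DUP     -> [4, 4]
STORE 2 -> [4]
NEG     -> [-4]
STORE 1 -> []
LOAD 2  -> [4]
DUP     -> [4, 4]
MUL     -> [16]
DUP     -> [16, 16]
POP     -> [16]
DUP     -> [16, 16]
DUP     -> [16, 16, 16]
SWAP    -> [16, 16, 16]
OVER    -> [16, 16, 16, 16]
ROT     -> [16, 16, 16, 16]

-4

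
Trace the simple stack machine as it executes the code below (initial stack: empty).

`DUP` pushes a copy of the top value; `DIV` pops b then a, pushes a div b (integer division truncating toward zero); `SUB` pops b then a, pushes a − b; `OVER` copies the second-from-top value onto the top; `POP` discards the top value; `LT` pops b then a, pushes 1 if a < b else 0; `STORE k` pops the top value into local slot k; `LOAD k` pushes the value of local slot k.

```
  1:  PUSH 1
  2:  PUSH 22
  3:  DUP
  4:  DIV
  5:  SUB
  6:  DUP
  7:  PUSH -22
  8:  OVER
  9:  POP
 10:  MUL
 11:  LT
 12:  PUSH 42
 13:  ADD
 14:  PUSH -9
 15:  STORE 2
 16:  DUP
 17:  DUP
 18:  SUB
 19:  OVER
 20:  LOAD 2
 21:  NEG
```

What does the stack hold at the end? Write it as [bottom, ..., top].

[42, 0, 42, 9]

PUSH 1   -> 1
PUSH 22  -> 1 22
DUP      -> 1 22 22
DIV      -> 1 1
SUB      -> 0
DUP      -> 0 0
PUSH -22 -> 0 0 -22
OVER     -> 0 0 -22 0
POP      -> 0 0 -22
MUL      -> 0 0
LT       -> 0
PUSH 42  -> 0 42
ADD      -> 42
PUSH -9  -> 42 -9
STORE 2  -> 42
DUP      -> 42 42
DUP      -> 42 42 42
SUB      -> 42 0
OVER     -> 42 0 42
LOAD 2   -> 42 0 42 -9
NEG      -> 42 0 42 9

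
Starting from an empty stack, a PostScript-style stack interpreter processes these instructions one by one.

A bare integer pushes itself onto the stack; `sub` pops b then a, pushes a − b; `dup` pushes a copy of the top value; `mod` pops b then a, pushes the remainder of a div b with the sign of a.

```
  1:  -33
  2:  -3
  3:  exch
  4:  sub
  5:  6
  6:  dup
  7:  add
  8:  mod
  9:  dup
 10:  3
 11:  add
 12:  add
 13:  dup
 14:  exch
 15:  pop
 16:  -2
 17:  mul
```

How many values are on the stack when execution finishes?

1

-33  : -33
-3   : -33 -3
exch : -3 -33
sub  : 30
6    : 30 6
dup  : 30 6 6
add  : 30 12
mod  : 6
dup  : 6 6
3    : 6 6 3
add  : 6 9
add  : 15
dup  : 15 15
exch : 15 15
pop  : 15
-2   : 15 -2
mul  : -30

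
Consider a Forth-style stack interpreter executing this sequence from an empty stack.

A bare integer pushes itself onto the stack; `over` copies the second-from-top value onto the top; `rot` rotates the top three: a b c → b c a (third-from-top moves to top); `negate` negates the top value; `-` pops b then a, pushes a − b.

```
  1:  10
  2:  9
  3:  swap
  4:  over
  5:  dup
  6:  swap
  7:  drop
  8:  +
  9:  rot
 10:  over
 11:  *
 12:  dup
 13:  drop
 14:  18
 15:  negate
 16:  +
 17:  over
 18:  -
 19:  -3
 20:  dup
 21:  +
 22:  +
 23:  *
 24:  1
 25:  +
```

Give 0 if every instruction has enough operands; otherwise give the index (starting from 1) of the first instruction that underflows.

10   → 10
9    → 10 9
swap → 9 10
over → 9 10 9
dup  → 9 10 9 9
swap → 9 10 9 9
drop → 9 10 9
+    → 9 19
rot  — needs 3 operands, stack has 2 → underflow

9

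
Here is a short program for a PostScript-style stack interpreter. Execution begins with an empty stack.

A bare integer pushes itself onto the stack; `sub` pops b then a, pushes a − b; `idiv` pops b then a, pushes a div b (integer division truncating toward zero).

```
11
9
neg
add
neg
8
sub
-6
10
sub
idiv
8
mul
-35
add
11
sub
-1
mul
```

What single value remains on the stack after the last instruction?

46

11   -> [11]
9    -> [11, 9]
neg  -> [11, -9]
add  -> [2]
neg  -> [-2]
8    -> [-2, 8]
sub  -> [-10]
-6   -> [-10, -6]
10   -> [-10, -6, 10]
sub  -> [-10, -16]
idiv -> [0]
8    -> [0, 8]
mul  -> [0]
-35  -> [0, -35]
add  -> [-35]
11   -> [-35, 11]
sub  -> [-46]
-1   -> [-46, -1]
mul  -> [46]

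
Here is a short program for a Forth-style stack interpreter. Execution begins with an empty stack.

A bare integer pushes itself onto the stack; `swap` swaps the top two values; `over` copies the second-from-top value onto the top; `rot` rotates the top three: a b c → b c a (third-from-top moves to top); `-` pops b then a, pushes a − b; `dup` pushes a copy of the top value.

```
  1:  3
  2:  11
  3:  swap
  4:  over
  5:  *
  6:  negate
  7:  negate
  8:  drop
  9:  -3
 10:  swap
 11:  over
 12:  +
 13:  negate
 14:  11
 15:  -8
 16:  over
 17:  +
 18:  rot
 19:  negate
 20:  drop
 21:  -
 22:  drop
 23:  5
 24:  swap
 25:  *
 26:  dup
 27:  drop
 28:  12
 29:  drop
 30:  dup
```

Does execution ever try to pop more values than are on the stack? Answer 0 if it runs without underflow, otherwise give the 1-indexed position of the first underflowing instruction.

0

3      -> 3
11     -> 3 11
swap   -> 11 3
over   -> 11 3 11
*      -> 11 33
negate -> 11 -33
negate -> 11 33
drop   -> 11
-3     -> 11 -3
swap   -> -3 11
over   -> -3 11 -3
+      -> -3 8
negate -> -3 -8
11     -> -3 -8 11
-8     -> -3 -8 11 -8
over   -> -3 -8 11 -8 11
+      -> -3 -8 11 3
rot    -> -3 11 3 -8
negate -> -3 11 3 8
drop   -> -3 11 3
-      -> -3 8
drop   -> -3
5      -> -3 5
swap   -> 5 -3
*      -> -15
dup    -> -15 -15
drop   -> -15
12     -> -15 12
drop   -> -15
dup    -> -15 -15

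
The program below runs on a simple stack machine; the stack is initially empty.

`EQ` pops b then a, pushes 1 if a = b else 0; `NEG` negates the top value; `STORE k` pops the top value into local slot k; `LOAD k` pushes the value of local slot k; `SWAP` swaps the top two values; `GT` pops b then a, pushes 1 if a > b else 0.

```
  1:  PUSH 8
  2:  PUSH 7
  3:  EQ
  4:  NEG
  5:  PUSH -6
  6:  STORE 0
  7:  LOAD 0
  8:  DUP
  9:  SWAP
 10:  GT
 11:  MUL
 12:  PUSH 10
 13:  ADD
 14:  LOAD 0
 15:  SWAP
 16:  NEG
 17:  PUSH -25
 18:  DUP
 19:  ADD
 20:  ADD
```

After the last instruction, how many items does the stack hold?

PUSH 8   -> [8]
PUSH 7   -> [8, 7]
EQ       -> [0]
NEG      -> [0]
PUSH -6  -> [0, -6]
STORE 0  -> [0]
LOAD 0   -> [0, -6]
DUP      -> [0, -6, -6]
SWAP     -> [0, -6, -6]
GT       -> [0, 0]
MUL      -> [0]
PUSH 10  -> [0, 10]
ADD      -> [10]
LOAD 0   -> [10, -6]
SWAP     -> [-6, 10]
NEG      -> [-6, -10]
PUSH -25 -> [-6, -10, -25]
DUP      -> [-6, -10, -25, -25]
ADD      -> [-6, -10, -50]
ADD      -> [-6, -60]

2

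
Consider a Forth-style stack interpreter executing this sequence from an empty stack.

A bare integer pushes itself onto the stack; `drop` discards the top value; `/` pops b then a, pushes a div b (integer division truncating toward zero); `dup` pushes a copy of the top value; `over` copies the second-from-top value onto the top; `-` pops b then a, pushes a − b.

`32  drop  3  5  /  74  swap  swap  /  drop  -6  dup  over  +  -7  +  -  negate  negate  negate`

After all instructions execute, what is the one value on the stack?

32      32
drop    (empty)
3       3
5       3 5
/       0
74      0 74
swap    74 0
swap    0 74
/       0
drop    (empty)
-6      -6
dup     -6 -6
over    -6 -6 -6
+       -6 -12
-7      -6 -12 -7
+       -6 -19
-       13
negate  -13
negate  13
negate  -13

-13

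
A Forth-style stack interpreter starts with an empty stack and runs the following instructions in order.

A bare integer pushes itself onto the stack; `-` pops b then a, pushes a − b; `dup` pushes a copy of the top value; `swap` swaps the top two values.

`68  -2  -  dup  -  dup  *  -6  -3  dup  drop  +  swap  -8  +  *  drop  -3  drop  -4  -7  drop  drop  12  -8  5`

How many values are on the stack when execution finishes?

3

68   : 68
-2   : 68 -2
-    : 70
dup  : 70 70
-    : 0
dup  : 0 0
*    : 0
-6   : 0 -6
-3   : 0 -6 -3
dup  : 0 -6 -3 -3
drop : 0 -6 -3
+    : 0 -9
swap : -9 0
-8   : -9 0 -8
+    : -9 -8
*    : 72
drop : (empty)
-3   : -3
drop : (empty)
-4   : -4
-7   : -4 -7
drop : -4
drop : (empty)
12   : 12
-8   : 12 -8
5    : 12 -8 5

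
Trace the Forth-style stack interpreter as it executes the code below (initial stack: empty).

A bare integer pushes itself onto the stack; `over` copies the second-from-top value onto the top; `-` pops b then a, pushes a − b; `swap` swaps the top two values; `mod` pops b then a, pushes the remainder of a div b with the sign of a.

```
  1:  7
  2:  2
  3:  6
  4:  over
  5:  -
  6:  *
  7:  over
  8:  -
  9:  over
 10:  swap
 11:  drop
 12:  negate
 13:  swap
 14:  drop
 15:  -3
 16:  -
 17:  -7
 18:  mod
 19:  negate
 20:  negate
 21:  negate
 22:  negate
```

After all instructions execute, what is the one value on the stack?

-4

7      → 7
2      → 7 2
6      → 7 2 6
over   → 7 2 6 2
-      → 7 2 4
*      → 7 8
over   → 7 8 7
-      → 7 1
over   → 7 1 7
swap   → 7 7 1
drop   → 7 7
negate → 7 -7
swap   → -7 7
drop   → -7
-3     → -7 -3
-      → -4
-7     → -4 -7
mod    → -4
negate → 4
negate → -4
negate → 4
negate → -4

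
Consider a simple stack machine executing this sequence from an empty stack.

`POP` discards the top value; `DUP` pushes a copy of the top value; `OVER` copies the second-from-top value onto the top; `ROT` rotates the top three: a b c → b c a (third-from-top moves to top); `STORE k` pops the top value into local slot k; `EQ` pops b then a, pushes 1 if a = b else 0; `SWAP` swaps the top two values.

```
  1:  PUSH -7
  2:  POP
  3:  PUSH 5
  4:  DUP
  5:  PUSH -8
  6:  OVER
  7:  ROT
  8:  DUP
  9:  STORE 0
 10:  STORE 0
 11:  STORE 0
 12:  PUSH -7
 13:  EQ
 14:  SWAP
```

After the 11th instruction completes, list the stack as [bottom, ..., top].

PUSH -7 → -7
POP     → (empty)
PUSH 5  → 5
DUP     → 5 5
PUSH -8 → 5 5 -8
OVER    → 5 5 -8 5
ROT     → 5 -8 5 5
DUP     → 5 -8 5 5 5
STORE 0 → 5 -8 5 5
STORE 0 → 5 -8 5
STORE 0 → 5 -8

[5, -8]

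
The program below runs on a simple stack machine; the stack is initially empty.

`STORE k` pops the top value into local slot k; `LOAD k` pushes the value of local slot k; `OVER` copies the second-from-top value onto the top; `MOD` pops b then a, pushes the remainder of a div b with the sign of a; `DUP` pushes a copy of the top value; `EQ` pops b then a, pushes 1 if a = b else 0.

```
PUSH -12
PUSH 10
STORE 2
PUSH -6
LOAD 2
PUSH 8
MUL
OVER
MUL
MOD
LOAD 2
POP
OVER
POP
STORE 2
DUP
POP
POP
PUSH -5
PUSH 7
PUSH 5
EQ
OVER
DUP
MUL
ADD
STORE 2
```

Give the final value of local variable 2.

25

PUSH -12 → [-12]
PUSH 10  → [-12, 10]
STORE 2  → [-12]
PUSH -6  → [-12, -6]
LOAD 2   → [-12, -6, 10]
PUSH 8   → [-12, -6, 10, 8]
MUL      → [-12, -6, 80]
OVER     → [-12, -6, 80, -6]
MUL      → [-12, -6, -480]
MOD      → [-12, -6]
LOAD 2   → [-12, -6, 10]
POP      → [-12, -6]
OVER     → [-12, -6, -12]
POP      → [-12, -6]
STORE 2  → [-12]
DUP      → [-12, -12]
POP      → [-12]
POP      → []
PUSH -5  → [-5]
PUSH 7   → [-5, 7]
PUSH 5   → [-5, 7, 5]
EQ       → [-5, 0]
OVER     → [-5, 0, -5]
DUP      → [-5, 0, -5, -5]
MUL      → [-5, 0, 25]
ADD      → [-5, 25]
STORE 2  → [-5]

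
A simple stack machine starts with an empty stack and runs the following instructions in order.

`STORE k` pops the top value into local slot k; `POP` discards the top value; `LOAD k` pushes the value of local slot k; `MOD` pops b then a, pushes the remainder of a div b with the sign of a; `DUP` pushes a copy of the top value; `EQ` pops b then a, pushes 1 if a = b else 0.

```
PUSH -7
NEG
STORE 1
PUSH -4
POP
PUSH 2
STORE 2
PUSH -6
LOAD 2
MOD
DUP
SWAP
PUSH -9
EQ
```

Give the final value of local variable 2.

2

PUSH -7 → [-7]
NEG     → [7]
STORE 1 → []
PUSH -4 → [-4]
POP     → []
PUSH 2  → [2]
STORE 2 → []
PUSH -6 → [-6]
LOAD 2  → [-6, 2]
MOD     → [0]
DUP     → [0, 0]
SWAP    → [0, 0]
PUSH -9 → [0, 0, -9]
EQ      → [0, 0]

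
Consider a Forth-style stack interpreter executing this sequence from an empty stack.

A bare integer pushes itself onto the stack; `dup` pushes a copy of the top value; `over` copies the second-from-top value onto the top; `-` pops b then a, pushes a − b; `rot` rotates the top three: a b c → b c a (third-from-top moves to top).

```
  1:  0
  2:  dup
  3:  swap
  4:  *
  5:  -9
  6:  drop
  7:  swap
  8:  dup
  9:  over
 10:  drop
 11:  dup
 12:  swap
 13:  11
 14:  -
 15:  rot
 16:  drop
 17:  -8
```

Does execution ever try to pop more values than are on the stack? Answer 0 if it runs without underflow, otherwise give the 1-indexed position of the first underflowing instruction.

7

0    : 0
dup  : 0 0
swap : 0 0
*    : 0
-9   : 0 -9
drop : 0
swap  — needs 2 operands, stack has 1 → underflow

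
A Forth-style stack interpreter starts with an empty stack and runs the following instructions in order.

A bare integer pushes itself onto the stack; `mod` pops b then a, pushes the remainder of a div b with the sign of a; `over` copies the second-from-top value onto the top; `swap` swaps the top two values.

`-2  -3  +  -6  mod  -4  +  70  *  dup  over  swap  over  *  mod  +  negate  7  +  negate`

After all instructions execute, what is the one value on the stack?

-1267

-2     : [-2]
-3     : [-2, -3]
+      : [-5]
-6     : [-5, -6]
mod    : [-5]
-4     : [-5, -4]
+      : [-9]
70     : [-9, 70]
*      : [-630]
dup    : [-630, -630]
over   : [-630, -630, -630]
swap   : [-630, -630, -630]
over   : [-630, -630, -630, -630]
*      : [-630, -630, 396900]
mod    : [-630, -630]
+      : [-1260]
negate : [1260]
7      : [1260, 7]
+      : [1267]
negate : [-1267]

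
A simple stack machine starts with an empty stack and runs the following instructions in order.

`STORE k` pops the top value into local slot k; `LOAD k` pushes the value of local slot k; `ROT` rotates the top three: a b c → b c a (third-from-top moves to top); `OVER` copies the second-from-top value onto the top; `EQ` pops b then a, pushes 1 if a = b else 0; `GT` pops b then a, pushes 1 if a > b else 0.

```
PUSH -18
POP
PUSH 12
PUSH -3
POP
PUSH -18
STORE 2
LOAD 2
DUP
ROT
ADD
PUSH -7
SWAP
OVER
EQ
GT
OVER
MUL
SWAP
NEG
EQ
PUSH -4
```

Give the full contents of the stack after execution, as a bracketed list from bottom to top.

[0, -4]

PUSH -18 : -18
POP      : (empty)
PUSH 12  : 12
PUSH -3  : 12 -3
POP      : 12
PUSH -18 : 12 -18
STORE 2  : 12
LOAD 2   : 12 -18
DUP      : 12 -18 -18
ROT      : -18 -18 12
ADD      : -18 -6
PUSH -7  : -18 -6 -7
SWAP     : -18 -7 -6
OVER     : -18 -7 -6 -7
EQ       : -18 -7 0
GT       : -18 0
OVER     : -18 0 -18
MUL      : -18 0
SWAP     : 0 -18
NEG      : 0 18
EQ       : 0
PUSH -4  : 0 -4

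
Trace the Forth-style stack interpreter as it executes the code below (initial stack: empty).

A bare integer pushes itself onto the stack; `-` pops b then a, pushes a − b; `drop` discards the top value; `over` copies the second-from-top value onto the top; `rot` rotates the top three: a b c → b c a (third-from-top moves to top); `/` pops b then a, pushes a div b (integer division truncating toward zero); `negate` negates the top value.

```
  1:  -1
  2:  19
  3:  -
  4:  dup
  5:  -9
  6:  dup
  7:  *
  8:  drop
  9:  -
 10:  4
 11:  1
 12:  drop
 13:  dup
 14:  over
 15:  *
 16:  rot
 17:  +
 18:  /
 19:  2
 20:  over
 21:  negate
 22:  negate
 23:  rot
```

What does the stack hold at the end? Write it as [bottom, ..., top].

[2, 0, 0]

-1     → -1
19     → -1 19
-      → -20
dup    → -20 -20
-9     → -20 -20 -9
dup    → -20 -20 -9 -9
*      → -20 -20 81
drop   → -20 -20
-      → 0
4      → 0 4
1      → 0 4 1
drop   → 0 4
dup    → 0 4 4
over   → 0 4 4 4
*      → 0 4 16
rot    → 4 16 0
+      → 4 16
/      → 0
2      → 0 2
over   → 0 2 0
negate → 0 2 0
negate → 0 2 0
rot    → 2 0 0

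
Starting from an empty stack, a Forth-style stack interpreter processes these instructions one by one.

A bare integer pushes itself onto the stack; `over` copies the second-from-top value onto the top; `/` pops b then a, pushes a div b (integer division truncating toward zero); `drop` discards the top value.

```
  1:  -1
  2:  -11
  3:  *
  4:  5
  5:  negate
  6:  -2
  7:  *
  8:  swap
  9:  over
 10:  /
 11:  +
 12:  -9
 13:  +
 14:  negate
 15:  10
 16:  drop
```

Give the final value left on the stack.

-2

-1     : [-1]
-11    : [-1, -11]
*      : [11]
5      : [11, 5]
negate : [11, -5]
-2     : [11, -5, -2]
*      : [11, 10]
swap   : [10, 11]
over   : [10, 11, 10]
/      : [10, 1]
+      : [11]
-9     : [11, -9]
+      : [2]
negate : [-2]
10     : [-2, 10]
drop   : [-2]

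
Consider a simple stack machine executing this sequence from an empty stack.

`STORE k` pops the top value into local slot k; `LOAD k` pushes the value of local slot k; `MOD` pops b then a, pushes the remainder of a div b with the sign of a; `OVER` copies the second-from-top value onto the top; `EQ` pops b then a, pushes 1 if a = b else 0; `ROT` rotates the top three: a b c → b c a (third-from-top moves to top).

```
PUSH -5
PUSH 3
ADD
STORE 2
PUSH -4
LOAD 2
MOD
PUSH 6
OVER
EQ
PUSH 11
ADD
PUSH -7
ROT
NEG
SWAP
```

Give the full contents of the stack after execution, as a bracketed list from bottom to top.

[11, 0, -7]

PUSH -5 : [-5]
PUSH 3  : [-5, 3]
ADD     : [-2]
STORE 2 : []
PUSH -4 : [-4]
LOAD 2  : [-4, -2]
MOD     : [0]
PUSH 6  : [0, 6]
OVER    : [0, 6, 0]
EQ      : [0, 0]
PUSH 11 : [0, 0, 11]
ADD     : [0, 11]
PUSH -7 : [0, 11, -7]
ROT     : [11, -7, 0]
NEG     : [11, -7, 0]
SWAP    : [11, 0, -7]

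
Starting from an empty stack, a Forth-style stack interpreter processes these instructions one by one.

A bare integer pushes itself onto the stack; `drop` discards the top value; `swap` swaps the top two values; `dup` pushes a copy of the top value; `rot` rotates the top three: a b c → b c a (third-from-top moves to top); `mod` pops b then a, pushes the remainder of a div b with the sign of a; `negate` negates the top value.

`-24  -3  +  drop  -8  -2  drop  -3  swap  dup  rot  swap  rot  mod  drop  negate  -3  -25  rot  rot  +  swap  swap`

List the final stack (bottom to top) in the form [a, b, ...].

-24     [-24]
-3      [-24, -3]
+       [-27]
drop    []
-8      [-8]
-2      [-8, -2]
drop    [-8]
-3      [-8, -3]
swap    [-3, -8]
dup     [-3, -8, -8]
rot     [-8, -8, -3]
swap    [-8, -3, -8]
rot     [-3, -8, -8]
mod     [-3, 0]
drop    [-3]
negate  [3]
-3      [3, -3]
-25     [3, -3, -25]
rot     [-3, -25, 3]
rot     [-25, 3, -3]
+       [-25, 0]
swap    [0, -25]
swap    [-25, 0]

[-25, 0]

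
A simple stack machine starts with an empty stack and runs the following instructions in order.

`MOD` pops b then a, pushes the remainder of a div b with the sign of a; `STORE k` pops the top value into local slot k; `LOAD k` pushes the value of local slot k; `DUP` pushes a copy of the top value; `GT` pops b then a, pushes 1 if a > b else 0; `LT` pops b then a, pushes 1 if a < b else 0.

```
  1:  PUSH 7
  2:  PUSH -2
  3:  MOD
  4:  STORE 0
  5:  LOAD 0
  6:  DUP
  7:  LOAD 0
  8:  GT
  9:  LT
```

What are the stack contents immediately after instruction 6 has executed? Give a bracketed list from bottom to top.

[1, 1]

PUSH 7   7
PUSH -2  7 -2
MOD      1
STORE 0  (empty)
LOAD 0   1
DUP      1 1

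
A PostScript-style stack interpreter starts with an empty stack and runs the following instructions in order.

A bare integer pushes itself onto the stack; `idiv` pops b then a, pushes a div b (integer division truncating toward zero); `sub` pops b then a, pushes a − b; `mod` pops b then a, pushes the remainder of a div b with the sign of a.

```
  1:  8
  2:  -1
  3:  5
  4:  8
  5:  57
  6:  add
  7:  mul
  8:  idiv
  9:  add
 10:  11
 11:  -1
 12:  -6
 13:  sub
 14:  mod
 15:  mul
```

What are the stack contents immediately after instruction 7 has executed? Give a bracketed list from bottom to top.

[8, -1, 325]

8   -> 8
-1  -> 8 -1
5   -> 8 -1 5
8   -> 8 -1 5 8
57  -> 8 -1 5 8 57
add -> 8 -1 5 65
mul -> 8 -1 325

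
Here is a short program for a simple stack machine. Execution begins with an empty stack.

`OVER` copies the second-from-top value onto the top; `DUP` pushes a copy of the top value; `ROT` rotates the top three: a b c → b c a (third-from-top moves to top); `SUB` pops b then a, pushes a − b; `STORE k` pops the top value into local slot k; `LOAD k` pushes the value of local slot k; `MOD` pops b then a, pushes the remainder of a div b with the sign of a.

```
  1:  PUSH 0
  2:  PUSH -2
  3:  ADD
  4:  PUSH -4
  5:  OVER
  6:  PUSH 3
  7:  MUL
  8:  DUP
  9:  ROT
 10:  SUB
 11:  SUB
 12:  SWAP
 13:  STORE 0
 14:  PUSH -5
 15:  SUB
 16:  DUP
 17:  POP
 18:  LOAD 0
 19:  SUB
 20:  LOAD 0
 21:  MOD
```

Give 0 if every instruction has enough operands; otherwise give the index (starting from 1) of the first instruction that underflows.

0

PUSH 0  -> 0
PUSH -2 -> 0 -2
ADD     -> -2
PUSH -4 -> -2 -4
OVER    -> -2 -4 -2
PUSH 3  -> -2 -4 -2 3
MUL     -> -2 -4 -6
DUP     -> -2 -4 -6 -6
ROT     -> -2 -6 -6 -4
SUB     -> -2 -6 -2
SUB     -> -2 -4
SWAP    -> -4 -2
STORE 0 -> -4
PUSH -5 -> -4 -5
SUB     -> 1
DUP     -> 1 1
POP     -> 1
LOAD 0  -> 1 -2
SUB     -> 3
LOAD 0  -> 3 -2
MOD     -> 1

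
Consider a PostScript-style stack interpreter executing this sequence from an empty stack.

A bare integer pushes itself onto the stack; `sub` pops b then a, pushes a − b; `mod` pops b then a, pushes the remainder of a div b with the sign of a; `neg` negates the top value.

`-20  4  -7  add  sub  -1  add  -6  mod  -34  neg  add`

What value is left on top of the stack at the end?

34

-20  -20
4    -20 4
-7   -20 4 -7
add  -20 -3
sub  -17
-1   -17 -1
add  -18
-6   -18 -6
mod  0
-34  0 -34
neg  0 34
add  34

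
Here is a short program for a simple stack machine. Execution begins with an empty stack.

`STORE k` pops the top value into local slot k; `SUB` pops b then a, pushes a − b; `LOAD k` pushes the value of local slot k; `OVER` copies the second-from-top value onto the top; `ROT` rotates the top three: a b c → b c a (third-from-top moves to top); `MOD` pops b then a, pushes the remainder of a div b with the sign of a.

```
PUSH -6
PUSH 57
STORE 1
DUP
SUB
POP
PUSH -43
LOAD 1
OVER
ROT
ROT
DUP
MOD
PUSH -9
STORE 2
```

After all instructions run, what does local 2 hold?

-9

PUSH -6  -> -6
PUSH 57  -> -6 57
STORE 1  -> -6
DUP      -> -6 -6
SUB      -> 0
POP      -> (empty)
PUSH -43 -> -43
LOAD 1   -> -43 57
OVER     -> -43 57 -43
ROT      -> 57 -43 -43
ROT      -> -43 -43 57
DUP      -> -43 -43 57 57
MOD      -> -43 -43 0
PUSH -9  -> -43 -43 0 -9
STORE 2  -> -43 -43 0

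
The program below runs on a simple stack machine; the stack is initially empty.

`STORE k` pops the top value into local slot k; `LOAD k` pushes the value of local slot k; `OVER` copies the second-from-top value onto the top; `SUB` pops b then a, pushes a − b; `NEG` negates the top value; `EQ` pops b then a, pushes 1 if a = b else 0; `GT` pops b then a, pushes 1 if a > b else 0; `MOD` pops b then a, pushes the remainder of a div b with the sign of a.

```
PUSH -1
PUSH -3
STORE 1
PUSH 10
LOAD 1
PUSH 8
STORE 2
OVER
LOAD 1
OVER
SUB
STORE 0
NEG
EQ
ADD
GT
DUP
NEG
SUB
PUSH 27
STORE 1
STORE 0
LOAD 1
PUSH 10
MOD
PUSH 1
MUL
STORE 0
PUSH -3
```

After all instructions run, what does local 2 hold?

PUSH -1 : -1
PUSH -3 : -1 -3
STORE 1 : -1
PUSH 10 : -1 10
LOAD 1  : -1 10 -3
PUSH 8  : -1 10 -3 8
STORE 2 : -1 10 -3
OVER    : -1 10 -3 10
LOAD 1  : -1 10 -3 10 -3
OVER    : -1 10 -3 10 -3 10
SUB     : -1 10 -3 10 -13
STORE 0 : -1 10 -3 10
NEG     : -1 10 -3 -10
EQ      : -1 10 0
ADD     : -1 10
GT      : 0
DUP     : 0 0
NEG     : 0 0
SUB     : 0
PUSH 27 : 0 27
STORE 1 : 0
STORE 0 : (empty)
LOAD 1  : 27
PUSH 10 : 27 10
MOD     : 7
PUSH 1  : 7 1
MUL     : 7
STORE 0 : (empty)
PUSH -3 : -3

8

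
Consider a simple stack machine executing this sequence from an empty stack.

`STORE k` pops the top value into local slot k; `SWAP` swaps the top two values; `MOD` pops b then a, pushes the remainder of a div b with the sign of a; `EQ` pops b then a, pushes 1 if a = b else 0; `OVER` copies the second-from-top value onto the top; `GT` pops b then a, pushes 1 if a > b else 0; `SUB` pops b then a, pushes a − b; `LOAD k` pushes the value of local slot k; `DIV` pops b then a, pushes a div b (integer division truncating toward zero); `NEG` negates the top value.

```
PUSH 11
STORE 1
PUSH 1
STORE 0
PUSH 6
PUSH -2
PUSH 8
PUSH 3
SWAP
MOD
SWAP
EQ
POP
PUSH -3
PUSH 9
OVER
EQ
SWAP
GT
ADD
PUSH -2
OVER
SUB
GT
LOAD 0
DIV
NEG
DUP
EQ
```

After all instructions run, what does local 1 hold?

PUSH 11 -> 11
STORE 1 -> (empty)
PUSH 1  -> 1
STORE 0 -> (empty)
PUSH 6  -> 6
PUSH -2 -> 6 -2
PUSH 8  -> 6 -2 8
PUSH 3  -> 6 -2 8 3
SWAP    -> 6 -2 3 8
MOD     -> 6 -2 3
SWAP    -> 6 3 -2
EQ      -> 6 0
POP     -> 6
PUSH -3 -> 6 -3
PUSH 9  -> 6 -3 9
OVER    -> 6 -3 9 -3
EQ      -> 6 -3 0
SWAP    -> 6 0 -3
GT      -> 6 1
ADD     -> 7
PUSH -2 -> 7 -2
OVER    -> 7 -2 7
SUB     -> 7 -9
GT      -> 1
LOAD 0  -> 1 1
DIV     -> 1
NEG     -> -1
DUP     -> -1 -1
EQ      -> 1

11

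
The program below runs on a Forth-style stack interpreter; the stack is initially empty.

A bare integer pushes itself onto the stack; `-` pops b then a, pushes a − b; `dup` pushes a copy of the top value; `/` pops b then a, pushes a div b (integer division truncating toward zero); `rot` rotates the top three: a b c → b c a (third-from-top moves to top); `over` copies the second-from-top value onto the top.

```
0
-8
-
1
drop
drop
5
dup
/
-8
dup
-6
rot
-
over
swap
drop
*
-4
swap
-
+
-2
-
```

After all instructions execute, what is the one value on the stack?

-65

0     [0]
-8    [0, -8]
-     [8]
1     [8, 1]
drop  [8]
drop  []
5     [5]
dup   [5, 5]
/     [1]
-8    [1, -8]
dup   [1, -8, -8]
-6    [1, -8, -8, -6]
rot   [1, -8, -6, -8]
-     [1, -8, 2]
over  [1, -8, 2, -8]
swap  [1, -8, -8, 2]
drop  [1, -8, -8]
*     [1, 64]
-4    [1, 64, -4]
swap  [1, -4, 64]
-     [1, -68]
+     [-67]
-2    [-67, -2]
-     [-65]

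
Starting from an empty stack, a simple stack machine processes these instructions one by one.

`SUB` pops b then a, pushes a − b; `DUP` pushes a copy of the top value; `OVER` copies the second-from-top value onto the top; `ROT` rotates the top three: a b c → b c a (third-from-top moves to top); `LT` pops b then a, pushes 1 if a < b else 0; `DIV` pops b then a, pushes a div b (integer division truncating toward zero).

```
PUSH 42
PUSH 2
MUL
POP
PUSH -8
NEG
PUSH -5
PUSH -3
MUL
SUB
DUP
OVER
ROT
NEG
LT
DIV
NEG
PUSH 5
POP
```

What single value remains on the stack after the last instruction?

7

PUSH 42 → [42]
PUSH 2  → [42, 2]
MUL     → [84]
POP     → []
PUSH -8 → [-8]
NEG     → [8]
PUSH -5 → [8, -5]
PUSH -3 → [8, -5, -3]
MUL     → [8, 15]
SUB     → [-7]
DUP     → [-7, -7]
OVER    → [-7, -7, -7]
ROT     → [-7, -7, -7]
NEG     → [-7, -7, 7]
LT      → [-7, 1]
DIV     → [-7]
NEG     → [7]
PUSH 5  → [7, 5]
POP     → [7]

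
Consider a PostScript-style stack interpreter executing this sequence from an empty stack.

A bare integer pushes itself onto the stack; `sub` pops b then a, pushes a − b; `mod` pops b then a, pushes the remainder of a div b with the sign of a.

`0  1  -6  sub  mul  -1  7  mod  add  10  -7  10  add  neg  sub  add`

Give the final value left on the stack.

0    0
1    0 1
-6   0 1 -6
sub  0 7
mul  0
-1   0 -1
7    0 -1 7
mod  0 -1
add  -1
10   -1 10
-7   -1 10 -7
10   -1 10 -7 10
add  -1 10 3
neg  -1 10 -3
sub  -1 13
add  12

12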